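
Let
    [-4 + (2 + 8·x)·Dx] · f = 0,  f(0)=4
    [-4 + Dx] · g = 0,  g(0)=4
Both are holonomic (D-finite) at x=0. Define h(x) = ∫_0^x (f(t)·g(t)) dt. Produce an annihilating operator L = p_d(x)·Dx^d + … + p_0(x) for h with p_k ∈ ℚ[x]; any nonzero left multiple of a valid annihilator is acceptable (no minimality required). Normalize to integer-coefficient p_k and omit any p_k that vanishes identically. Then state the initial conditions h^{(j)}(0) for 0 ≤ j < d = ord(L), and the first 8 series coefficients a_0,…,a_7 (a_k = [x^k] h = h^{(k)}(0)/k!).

L = (-6 - 16·x)·Dx + (1 + 4·x)·Dx^2  (order 2).
h: a_k = 0, 16, 48, 224/3, 272/3, 352/5, 3424/45, -5696/315, …
ICs: h(0) = 0, h′(0) = 16.

f: a_k = 4, 8, -8, 16, -40, 112, -336, 1056, …
g: a_k = 4, 16, 32, 128/3, 128/3, 512/15, 1024/45, 4096/315, …
Sym-product of L_f,L_g gives L₀ (≤ ord 1).
Integrate: L := L₀·Dx.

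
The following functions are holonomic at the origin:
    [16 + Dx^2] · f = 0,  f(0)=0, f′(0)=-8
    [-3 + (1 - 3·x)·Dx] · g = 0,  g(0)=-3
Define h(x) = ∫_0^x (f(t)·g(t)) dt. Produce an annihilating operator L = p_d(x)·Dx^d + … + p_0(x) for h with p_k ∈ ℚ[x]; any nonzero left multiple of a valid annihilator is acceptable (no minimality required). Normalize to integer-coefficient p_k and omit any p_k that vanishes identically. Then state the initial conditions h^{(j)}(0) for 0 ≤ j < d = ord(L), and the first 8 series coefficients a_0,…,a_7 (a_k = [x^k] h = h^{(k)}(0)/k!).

f: a_k = 0, -8, 0, 64/3, 0, -256/15, 0, 2048/315, …
g: a_k = -3, -9, -27, -81, -243, -729, -2187, -6561, …
Sym-product of L_f,L_g gives L₀ (≤ ord 2).
h=∫₀ˣh₀: take L = L₀·Dx.
L = (-16 + 48·x)·Dx + 6·Dx^2 + (-1 + 3·x)·Dx^3  (order 3).
h: a_k = 0, 0, 12, 24, 38, 456/5, 3548/15, 21288/35, …
ICs: h(0) = 0, h′(0) = 0, h′′(0) = 24.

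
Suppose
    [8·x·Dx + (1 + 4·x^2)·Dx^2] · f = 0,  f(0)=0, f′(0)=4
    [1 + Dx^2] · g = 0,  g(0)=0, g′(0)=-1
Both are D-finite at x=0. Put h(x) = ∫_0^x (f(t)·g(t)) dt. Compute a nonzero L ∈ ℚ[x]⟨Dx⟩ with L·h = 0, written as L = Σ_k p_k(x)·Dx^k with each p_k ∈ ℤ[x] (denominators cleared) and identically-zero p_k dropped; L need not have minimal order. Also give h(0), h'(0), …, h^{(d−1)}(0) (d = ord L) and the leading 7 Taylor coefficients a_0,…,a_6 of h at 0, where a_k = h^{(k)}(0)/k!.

L = (85 + 944·x^2 + 416·x^4 + 256·x^6 + 256·x^8)·Dx + (144·x + 704·x^3 + 768·x^5 + 1024·x^7)·Dx^2 + (90 + 992·x^2 + 576·x^4 + 512·x^6 + 512·x^8)·Dx^3 + (144·x + 704·x^3 + 768·x^5 + 1024·x^7)·Dx^4 + (5 + 48·x^2 + 160·x^4 + 256·x^6 + 256·x^8)·Dx^5  (order 5).
h: a_k = 0, 0, 0, -4/3, 0, 6/5, 0, …
ICs: h(0) = 0, h′(0) = 0, h′′(0) = 0, h′′′(0) = -8, h′′′′(0) = 0.

f: a_k = 0, 4, 0, -16/3, 0, 64/5, 0, …
g: a_k = 0, -1, 0, 1/6, 0, -1/120, 0, …
Product ⇒ symmetric product L₀, ord ≤ 4.
h=∫₀ˣh₀: take L = L₀·Dx.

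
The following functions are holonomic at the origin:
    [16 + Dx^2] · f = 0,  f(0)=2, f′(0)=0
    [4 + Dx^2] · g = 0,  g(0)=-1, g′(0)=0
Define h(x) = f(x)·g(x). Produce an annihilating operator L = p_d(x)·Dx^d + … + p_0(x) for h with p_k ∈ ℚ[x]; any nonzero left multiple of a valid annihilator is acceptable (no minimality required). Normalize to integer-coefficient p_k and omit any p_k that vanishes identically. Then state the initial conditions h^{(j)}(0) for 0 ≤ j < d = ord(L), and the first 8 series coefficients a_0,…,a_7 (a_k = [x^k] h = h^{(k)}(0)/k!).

f: a_k = 2, 0, -16, 0, 64/3, 0, -512/45, 0, …
g: a_k = -1, 0, 2, 0, -2/3, 0, 4/45, 0, …
Sym-product of L_f,L_g gives L₀ (≤ ord 4).
L = 144 + 40·Dx^2 + Dx^4  (order 4).
h: a_k = -2, 0, 20, 0, -164/3, 0, 584/9, 0, …
ICs: h(0) = -2, h′(0) = 0, h′′(0) = 40, h′′′(0) = 0.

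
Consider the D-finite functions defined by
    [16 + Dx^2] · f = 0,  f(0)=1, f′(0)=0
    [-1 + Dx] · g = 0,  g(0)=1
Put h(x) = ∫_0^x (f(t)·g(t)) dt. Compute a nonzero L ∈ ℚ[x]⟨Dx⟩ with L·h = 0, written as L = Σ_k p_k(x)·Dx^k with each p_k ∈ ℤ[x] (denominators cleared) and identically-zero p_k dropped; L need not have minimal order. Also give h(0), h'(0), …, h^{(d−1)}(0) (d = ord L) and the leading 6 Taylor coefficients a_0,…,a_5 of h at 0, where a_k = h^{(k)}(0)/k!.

L = 17·Dx - 2·Dx^2 + Dx^3  (order 3).
h: a_k = 0, 1, 1/2, -5/2, -47/24, 161/120, …
ICs: h(0) = 0, h′(0) = 1, h′′(0) = 1.

f: a_k = 1, 0, -8, 0, 32/3, 0, …
g: a_k = 1, 1, 1/2, 1/6, 1/24, 1/120, …
Product ⇒ symmetric product L₀, ord ≤ 2.
Integrate: L := L₀·Dx.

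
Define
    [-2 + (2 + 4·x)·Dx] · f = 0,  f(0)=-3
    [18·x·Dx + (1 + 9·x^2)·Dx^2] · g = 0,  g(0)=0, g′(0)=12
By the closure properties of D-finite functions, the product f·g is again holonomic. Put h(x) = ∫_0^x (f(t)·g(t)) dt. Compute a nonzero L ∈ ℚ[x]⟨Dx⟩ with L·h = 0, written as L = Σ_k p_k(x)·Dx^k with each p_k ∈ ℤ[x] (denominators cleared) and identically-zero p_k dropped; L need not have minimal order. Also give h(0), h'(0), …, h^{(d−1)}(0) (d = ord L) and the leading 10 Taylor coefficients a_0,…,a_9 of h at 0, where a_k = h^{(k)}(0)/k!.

f: a_k = -3, -3, 3/2, -3/2, 15/8, -21/8, 63/16, -99/16, 1287/128, -2145/128, …
g: a_k = 0, 12, 0, -36, 0, 972/5, 0, -8748/7, 0, 8748, …
Sym-product of L_f,L_g gives L₀ (≤ ord 2).
∫: right-multiply L₀ by Dx.
L = (3 - 18·x - 9·x^2)·Dx + (-2 + 14·x + 54·x^2 + 36·x^3)·Dx^2 + (1 + 4·x + 13·x^2 + 36·x^3 + 36·x^4)·Dx^3  (order 3).
h: a_k = 0, 0, -18, -12, 63/2, 18, -2049/20, -801/10, 562869/1120, 54099/140, …
ICs: h(0) = 0, h′(0) = 0, h′′(0) = -36.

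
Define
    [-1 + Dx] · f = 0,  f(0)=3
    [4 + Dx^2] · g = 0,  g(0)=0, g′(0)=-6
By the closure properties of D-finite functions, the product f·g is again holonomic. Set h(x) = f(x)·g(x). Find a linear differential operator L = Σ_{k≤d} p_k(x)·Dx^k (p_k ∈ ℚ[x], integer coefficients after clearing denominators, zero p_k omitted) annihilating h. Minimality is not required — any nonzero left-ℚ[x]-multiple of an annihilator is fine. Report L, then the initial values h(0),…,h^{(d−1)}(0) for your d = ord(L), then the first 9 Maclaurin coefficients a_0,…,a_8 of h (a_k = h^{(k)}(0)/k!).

L = 5 - 2·Dx + Dx^2  (order 2).
h: a_k = 0, -18, -18, 3, 9, 57/20, -11/20, -139/280, -3/40, …
ICs: h(0) = 0, h′(0) = -18.

f: a_k = 3, 3, 3/2, 1/2, 1/8, 1/40, 1/240, 1/1680, 1/13440, …
g: a_k = 0, -6, 0, 4, 0, -4/5, 0, 8/105, 0, …
L₀ := L_f ⊗_s L_g (sym. prod.), ord ≤ 2.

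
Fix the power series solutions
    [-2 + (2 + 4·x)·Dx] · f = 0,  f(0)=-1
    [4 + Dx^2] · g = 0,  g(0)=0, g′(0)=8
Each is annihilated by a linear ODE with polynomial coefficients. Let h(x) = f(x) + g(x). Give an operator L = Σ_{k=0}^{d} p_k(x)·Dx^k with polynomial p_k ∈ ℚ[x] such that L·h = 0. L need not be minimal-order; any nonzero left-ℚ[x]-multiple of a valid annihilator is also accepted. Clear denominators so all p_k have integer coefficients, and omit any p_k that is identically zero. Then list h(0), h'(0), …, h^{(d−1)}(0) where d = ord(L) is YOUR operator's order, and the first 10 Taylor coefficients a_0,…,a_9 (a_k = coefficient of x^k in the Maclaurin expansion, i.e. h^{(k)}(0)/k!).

L = (-28 - 64·x - 64·x^2) + (12 + 88·x + 192·x^2 + 128·x^3)·Dx + (-7 - 16·x - 16·x^2)·Dx^2 + (3 + 22·x + 48·x^2 + 32·x^3)·Dx^3  (order 3).
h: a_k = -1, 7, 1/2, -35/6, 5/8, 23/120, 21/16, -10907/5040, 429/128, -2024977/362880, …
ICs: h(0) = -1, h′(0) = 7, h′′(0) = 1.

f: a_k = -1, -1, 1/2, -1/2, 5/8, -7/8, 21/16, -33/16, 429/128, -715/128, …
g: a_k = 0, 8, 0, -16/3, 0, 16/15, 0, -32/315, 0, 16/2835, …
h₀=f+g: left-lcm gives L₀, ord ≤ 3.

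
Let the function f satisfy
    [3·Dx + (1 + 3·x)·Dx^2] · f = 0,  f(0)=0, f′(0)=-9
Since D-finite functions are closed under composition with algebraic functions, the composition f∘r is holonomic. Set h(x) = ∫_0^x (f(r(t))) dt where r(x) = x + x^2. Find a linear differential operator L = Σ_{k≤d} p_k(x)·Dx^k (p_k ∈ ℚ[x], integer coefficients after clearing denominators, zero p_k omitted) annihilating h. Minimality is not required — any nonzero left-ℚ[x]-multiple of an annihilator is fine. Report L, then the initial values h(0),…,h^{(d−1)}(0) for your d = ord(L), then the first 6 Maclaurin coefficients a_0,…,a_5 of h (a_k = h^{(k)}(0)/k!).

f: a_k = 0, -9, 27/2, -27, 243/4, -729/5, …
L₀ from L_f via x↦r, Dx↦r'^{-1}Dx.
∫: right-multiply L₀ by Dx.
L = (1 + 6·x + 6·x^2)·Dx^2 + (1 + 5·x + 9·x^2 + 6·x^3)·Dx^3  (order 3).
h: a_k = 0, 0, -9/2, 3/2, 0, -27/20, …
ICs: h(0) = 0, h′(0) = 0, h′′(0) = -9.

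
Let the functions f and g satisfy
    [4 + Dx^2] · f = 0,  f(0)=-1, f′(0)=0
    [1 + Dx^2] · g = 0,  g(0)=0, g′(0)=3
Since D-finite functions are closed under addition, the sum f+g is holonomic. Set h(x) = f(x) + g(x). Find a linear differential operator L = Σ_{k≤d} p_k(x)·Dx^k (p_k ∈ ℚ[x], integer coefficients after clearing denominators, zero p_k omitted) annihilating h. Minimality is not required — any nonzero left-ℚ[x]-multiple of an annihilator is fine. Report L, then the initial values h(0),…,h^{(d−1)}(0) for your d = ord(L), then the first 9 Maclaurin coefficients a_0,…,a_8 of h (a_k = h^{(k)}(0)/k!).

f: a_k = -1, 0, 2, 0, -2/3, 0, 4/45, 0, -2/315, …
g: a_k = 0, 3, 0, -1/2, 0, 1/40, 0, -1/1680, 0, …
f+g: L₀ = lclm(L_f,L_g), ord ≤ 2+2.
L = 4 + 5·Dx^2 + Dx^4  (order 4).
h: a_k = -1, 3, 2, -1/2, -2/3, 1/40, 4/45, -1/1680, -2/315, …
ICs: h(0) = -1, h′(0) = 3, h′′(0) = 4, h′′′(0) = -3.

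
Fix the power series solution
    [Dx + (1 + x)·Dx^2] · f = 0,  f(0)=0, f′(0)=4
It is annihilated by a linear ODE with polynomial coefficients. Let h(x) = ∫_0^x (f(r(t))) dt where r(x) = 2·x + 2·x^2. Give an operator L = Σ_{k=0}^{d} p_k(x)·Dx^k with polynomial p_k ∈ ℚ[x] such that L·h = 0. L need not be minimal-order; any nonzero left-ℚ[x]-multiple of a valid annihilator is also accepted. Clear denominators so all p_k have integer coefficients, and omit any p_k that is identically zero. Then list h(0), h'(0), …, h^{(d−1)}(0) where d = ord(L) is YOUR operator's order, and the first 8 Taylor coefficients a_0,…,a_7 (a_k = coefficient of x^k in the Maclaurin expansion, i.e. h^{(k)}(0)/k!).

L = (4·x + 4·x^2)·Dx^2 + (1 + 4·x + 6·x^2 + 4·x^3)·Dx^3  (order 3).
h: a_k = 0, 0, 4, 0, -4/3, 8/5, -16/15, 0, …
ICs: h(0) = 0, h′(0) = 0, h′′(0) = 8.

f: a_k = 0, 4, -2, 4/3, -1, 4/5, -2/3, 4/7, …
L₀ from L_f via x↦r, Dx↦r'^{-1}Dx.
h=∫₀ˣh₀: take L = L₀·Dx.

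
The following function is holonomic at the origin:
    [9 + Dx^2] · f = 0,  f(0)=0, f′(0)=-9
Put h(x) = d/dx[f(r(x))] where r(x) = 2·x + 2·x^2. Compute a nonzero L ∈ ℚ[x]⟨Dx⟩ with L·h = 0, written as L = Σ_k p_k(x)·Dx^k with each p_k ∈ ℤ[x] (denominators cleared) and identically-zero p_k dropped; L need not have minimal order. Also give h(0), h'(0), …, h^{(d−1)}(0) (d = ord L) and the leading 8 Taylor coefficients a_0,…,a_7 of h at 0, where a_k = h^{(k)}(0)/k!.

L = (48 + 288·x + 864·x^2 + 1152·x^3 + 576·x^4) + (-6 - 12·x)·Dx + (1 + 4·x + 4·x^2)·Dx^2  (order 2).
h: a_k = -18, -36, 324, 1296, 648, -5184, -62208/5, -31104/5, …
ICs: h(0) = -18, h′(0) = -36.

f: a_k = 0, -9, 0, 27/2, 0, -243/40, 0, 729/560, …
Substitute x→r, Dx→(1/r')Dx; clear ⇒ L₀.
Derive L from L₀ (diff closure).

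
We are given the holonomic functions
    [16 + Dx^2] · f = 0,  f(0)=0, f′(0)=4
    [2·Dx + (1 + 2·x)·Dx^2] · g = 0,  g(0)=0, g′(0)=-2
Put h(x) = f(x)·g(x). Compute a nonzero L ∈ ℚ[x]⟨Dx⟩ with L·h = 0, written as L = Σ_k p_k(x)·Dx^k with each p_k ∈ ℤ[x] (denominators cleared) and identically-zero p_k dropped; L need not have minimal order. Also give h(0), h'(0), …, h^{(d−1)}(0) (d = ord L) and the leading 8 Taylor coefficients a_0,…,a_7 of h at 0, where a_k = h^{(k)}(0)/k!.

f: a_k = 0, 4, 0, -32/3, 0, 128/15, 0, -1024/315, …
g: a_k = 0, -2, 2, -8/3, 4, -32/5, 32/3, -128/7, …
Product ⇒ symmetric product L₀, ord ≤ 4.
L = (2688 + 27648·x + 93184·x^2 + 131072·x^3 + 65536·x^4) + (896 + 5888·x + 12288·x^2 + 8192·x^3)·Dx + (408 + 3712·x + 11904·x^2 + 16384·x^3 + 8192·x^4)·Dx^2 + (56 + 368·x + 768·x^2 + 512·x^3)·Dx^3 + (15 + 124·x + 380·x^2 + 512·x^3 + 256·x^4)·Dx^4  (order 4).
h: a_k = 0, 0, -8, 8, 32/3, -16/3, -128/9, 256/15, …
ICs: h(0) = 0, h′(0) = 0, h′′(0) = -16, h′′′(0) = 48.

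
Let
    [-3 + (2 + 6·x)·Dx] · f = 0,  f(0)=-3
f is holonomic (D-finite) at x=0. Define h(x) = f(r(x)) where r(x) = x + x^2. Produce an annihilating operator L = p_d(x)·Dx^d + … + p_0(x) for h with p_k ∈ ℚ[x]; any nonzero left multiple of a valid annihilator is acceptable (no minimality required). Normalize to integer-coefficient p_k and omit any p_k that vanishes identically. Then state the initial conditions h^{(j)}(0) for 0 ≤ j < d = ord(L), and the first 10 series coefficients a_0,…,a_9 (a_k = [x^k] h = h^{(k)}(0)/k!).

L = (-3 - 6·x) + (2 + 6·x + 6·x^2)·Dx  (order 1).
h: a_k = -3, -9/2, -9/8, 27/16, -297/128, 729/256, -2997/1024, 4131/2048, 18711/32768, -357939/65536, …
ICs: h(0) = -3.

f: a_k = -3, -9/2, 27/8, -81/16, 1215/128, -5103/256, 45927/1024, -216513/2048, 8444007/32768, -42220035/65536, …
L₀ from L_f via x↦r, Dx↦r'^{-1}Dx.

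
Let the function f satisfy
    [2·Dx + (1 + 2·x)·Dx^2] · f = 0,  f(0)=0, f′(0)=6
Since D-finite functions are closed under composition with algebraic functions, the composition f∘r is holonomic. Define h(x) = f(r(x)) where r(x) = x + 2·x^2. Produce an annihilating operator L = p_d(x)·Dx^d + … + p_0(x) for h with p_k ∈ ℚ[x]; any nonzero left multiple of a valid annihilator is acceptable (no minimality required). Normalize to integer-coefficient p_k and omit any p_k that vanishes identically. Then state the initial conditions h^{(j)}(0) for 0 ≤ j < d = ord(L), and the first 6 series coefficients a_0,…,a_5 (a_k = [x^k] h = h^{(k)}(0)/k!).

L = (-2 + 8·x + 16·x^2)·Dx + (1 + 6·x + 12·x^2 + 16·x^3)·Dx^2  (order 2).
h: a_k = 0, 6, 6, -16, 12, 96/5, …
ICs: h(0) = 0, h′(0) = 6.

f: a_k = 0, 6, -6, 8, -12, 96/5, …
f∘r: x↦r, Dx↦Dx/r' in L_f ⇒ L₀.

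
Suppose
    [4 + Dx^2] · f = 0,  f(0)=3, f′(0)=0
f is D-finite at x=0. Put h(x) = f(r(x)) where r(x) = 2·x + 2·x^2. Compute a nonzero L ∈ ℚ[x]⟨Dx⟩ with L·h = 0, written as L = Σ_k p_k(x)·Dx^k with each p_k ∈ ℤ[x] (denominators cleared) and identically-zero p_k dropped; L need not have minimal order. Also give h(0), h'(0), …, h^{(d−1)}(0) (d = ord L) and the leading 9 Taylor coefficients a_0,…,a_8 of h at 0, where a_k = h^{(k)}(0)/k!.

f: a_k = 3, 0, -6, 0, 2, 0, -4/15, 0, 2/105, …
h₀=f(r): pull back L_f along r ⇒ L₀.
L = (16 + 96·x + 192·x^2 + 128·x^3) - 2·Dx + (1 + 2·x)·Dx^2  (order 2).
h: a_k = 3, 0, -24, -48, 8, 128, 2624/15, 128/5, -23008/105, …
ICs: h(0) = 3, h′(0) = 0.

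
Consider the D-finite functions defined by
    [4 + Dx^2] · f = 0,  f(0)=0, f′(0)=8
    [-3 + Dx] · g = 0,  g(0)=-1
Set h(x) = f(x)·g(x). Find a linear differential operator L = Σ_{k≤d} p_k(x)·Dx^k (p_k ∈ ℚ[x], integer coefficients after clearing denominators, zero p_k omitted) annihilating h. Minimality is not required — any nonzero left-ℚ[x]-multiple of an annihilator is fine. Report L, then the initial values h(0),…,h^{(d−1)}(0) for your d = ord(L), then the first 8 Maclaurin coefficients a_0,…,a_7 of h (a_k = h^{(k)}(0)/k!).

f: a_k = 0, 8, 0, -16/3, 0, 16/15, 0, -32/315, …
g: a_k = -1, -3, -9/2, -9/2, -27/8, -81/40, -81/80, -243/560, …
L₀ := L_f ⊗_s L_g (sym. prod.), ord ≤ 2.
L = 13 - 6·Dx + Dx^2  (order 2).
h: a_k = 0, -8, -24, -92/3, -20, -61/15, 23/5, 3277/630, …
ICs: h(0) = 0, h′(0) = -8.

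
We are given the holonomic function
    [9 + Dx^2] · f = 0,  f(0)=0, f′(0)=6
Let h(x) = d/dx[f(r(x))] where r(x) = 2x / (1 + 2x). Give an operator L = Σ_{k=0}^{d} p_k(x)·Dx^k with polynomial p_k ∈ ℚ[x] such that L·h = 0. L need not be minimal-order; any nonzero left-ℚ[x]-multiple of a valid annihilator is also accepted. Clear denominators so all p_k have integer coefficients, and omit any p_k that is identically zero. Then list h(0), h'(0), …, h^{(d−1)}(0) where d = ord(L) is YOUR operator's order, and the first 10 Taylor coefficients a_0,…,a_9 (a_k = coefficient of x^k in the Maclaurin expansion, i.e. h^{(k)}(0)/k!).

L = (60 + 96·x + 96·x^2) + (12 + 72·x + 144·x^2 + 96·x^3)·Dx + (1 + 8·x + 24·x^2 + 32·x^3 + 16·x^4)·Dx^2  (order 2).
h: a_k = 12, -48, -72, 1344, -7032, 24480, -309648/5, 484608/5, 2146392/35, -8628576/7, …
ICs: h(0) = 12, h′(0) = -48.

f: a_k = 0, 6, 0, -9, 0, 81/20, 0, -243/280, 0, 243/2240, …
Substitute x→r, Dx→(1/r')Dx; clear ⇒ L₀.
h=h₀': d/dx-closure on L₀ ⇒ L.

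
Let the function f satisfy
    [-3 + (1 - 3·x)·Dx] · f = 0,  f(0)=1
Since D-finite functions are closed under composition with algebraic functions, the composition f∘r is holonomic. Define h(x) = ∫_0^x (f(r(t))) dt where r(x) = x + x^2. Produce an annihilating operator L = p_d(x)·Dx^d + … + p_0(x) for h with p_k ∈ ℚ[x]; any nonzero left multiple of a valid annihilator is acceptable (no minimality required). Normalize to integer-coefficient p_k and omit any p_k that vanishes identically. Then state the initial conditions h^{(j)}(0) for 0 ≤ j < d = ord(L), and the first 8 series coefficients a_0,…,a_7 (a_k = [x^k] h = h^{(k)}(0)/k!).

L = (3 + 6·x)·Dx + (-1 + 3·x + 3·x^2)·Dx^2  (order 2).
h: a_k = 0, 1, 3/2, 4, 45/4, 171/5, 108, 351, …
ICs: h(0) = 0, h′(0) = 1.

f: a_k = 1, 3, 9, 27, 81, 243, 729, 2187, …
h₀=f(r): pull back L_f along r ⇒ L₀.
h=∫h₀ ⇒ L = L₀·Dx.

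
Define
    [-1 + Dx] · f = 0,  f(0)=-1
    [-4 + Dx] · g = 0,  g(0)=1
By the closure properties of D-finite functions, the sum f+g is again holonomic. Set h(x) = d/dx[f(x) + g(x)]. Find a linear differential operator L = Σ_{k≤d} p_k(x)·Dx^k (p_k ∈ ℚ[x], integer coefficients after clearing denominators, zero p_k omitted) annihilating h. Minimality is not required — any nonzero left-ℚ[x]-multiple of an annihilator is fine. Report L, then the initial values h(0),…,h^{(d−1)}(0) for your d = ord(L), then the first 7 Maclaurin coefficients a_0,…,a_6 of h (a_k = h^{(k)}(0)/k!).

f: a_k = -1, -1, -1/2, -1/6, -1/24, -1/120, -1/720, …
g: a_k = 1, 4, 8, 32/3, 32/3, 128/15, 256/45, …
f+g: L₀ = lclm(L_f,L_g), ord ≤ 1+1.
Derive L from L₀ (diff closure).
L = 4 - 5·Dx + Dx^2  (order 2).
h: a_k = 3, 15, 63/2, 85/2, 341/8, 273/8, 5461/240, …
ICs: h(0) = 3, h′(0) = 15.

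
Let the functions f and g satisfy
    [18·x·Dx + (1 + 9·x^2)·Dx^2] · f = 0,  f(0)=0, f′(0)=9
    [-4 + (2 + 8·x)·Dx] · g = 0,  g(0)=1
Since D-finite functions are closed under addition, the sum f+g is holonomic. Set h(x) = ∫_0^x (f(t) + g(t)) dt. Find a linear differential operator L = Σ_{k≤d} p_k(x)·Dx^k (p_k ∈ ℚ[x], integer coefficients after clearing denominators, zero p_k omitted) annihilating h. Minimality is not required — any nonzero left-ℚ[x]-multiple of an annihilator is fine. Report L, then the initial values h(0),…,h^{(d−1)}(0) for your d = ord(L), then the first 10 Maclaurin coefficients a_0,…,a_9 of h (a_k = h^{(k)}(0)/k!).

f: a_k = 0, 9, 0, -27, 0, 729/5, 0, -6561/7, 0, 6561, …
g: a_k = 1, 2, -2, 4, -10, 28, -84, 264, -858, 2860, …
Weyl lclm of L_f,L_g ⇒ L₀ (ord ≤ 3).
h=∫h₀ ⇒ L = L₀·Dx.
L = (-36 - 360·x + 972·x^2 + 1944·x^3)·Dx^2 + (-30 - 144·x - 18·x^2 + 3888·x^3 + 6804·x^4)·Dx^3 + (-2 + 10·x + 108·x^2 + 306·x^3 + 1134·x^4 + 1944·x^5)·Dx^4  (order 4).
h: a_k = 0, 1, 11/2, -2/3, -23/4, -2, 869/30, -12, -4713/56, -286/3, …
ICs: h(0) = 0, h′(0) = 1, h′′(0) = 11, h′′′(0) = -4.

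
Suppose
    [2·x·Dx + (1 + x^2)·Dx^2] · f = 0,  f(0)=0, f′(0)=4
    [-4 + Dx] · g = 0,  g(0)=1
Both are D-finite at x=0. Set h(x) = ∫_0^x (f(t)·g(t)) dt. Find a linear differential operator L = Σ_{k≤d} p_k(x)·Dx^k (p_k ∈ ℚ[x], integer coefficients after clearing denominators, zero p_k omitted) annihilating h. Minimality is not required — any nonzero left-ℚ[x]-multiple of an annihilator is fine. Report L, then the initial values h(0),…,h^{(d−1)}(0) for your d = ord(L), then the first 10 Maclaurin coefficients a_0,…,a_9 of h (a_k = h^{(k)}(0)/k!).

f: a_k = 0, 4, 0, -4/3, 0, 4/5, 0, -4/7, 0, 4/9, …
g: a_k = 1, 4, 8, 32/3, 32/3, 128/15, 256/45, 1024/315, 512/315, 2048/2835, …
f·g: L₀ = L_f ⊗_s L_g, ord ≤ 2·1.
h=∫h₀ ⇒ L = L₀·Dx.
L = (16 - 8·x + 16·x^2)·Dx + (-8 + 2·x - 8·x^2)·Dx^2 + (1 + x^2)·Dx^3  (order 3).
h: a_k = 0, 0, 2, 16/3, 23/3, 112/15, 82/15, 208/63, 377/210, 496/567, …
ICs: h(0) = 0, h′(0) = 0, h′′(0) = 4.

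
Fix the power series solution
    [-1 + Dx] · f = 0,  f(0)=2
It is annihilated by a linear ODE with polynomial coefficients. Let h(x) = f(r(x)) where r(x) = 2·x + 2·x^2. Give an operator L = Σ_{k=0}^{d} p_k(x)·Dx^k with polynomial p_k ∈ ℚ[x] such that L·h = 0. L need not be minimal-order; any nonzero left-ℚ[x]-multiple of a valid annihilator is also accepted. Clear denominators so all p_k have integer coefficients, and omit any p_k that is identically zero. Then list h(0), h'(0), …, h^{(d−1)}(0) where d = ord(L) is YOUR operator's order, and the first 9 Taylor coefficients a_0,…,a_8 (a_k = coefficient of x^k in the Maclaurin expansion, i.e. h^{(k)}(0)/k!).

f: a_k = 2, 2, 1, 1/3, 1/12, 1/60, 1/360, 1/2520, 1/20160, …
h₀=f(r): pull back L_f along r ⇒ L₀.
L = (-2 - 4·x) + Dx  (order 1).
h: a_k = 2, 4, 8, 32/3, 40/3, 208/15, 608/45, 3712/315, 3056/315, …
ICs: h(0) = 2.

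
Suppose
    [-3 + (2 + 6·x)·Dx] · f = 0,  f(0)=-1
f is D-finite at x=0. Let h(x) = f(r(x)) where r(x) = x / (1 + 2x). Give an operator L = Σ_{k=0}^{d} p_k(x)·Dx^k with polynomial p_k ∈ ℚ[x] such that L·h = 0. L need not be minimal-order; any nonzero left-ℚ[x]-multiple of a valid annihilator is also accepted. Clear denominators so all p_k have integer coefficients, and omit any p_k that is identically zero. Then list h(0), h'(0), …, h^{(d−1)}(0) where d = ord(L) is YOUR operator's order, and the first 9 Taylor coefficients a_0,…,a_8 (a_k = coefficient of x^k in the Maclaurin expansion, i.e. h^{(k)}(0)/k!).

L = -3 + (2 + 14·x + 20·x^2)·Dx  (order 1).
h: a_k = -1, -3/2, 33/8, -195/16, 4965/128, -33909/256, 492501/1024, -3761283/2048, 239121645/32768, …
ICs: h(0) = -1.

f: a_k = -1, -3/2, 9/8, -27/16, 405/128, -1701/256, 15309/1024, -72171/2048, 2814669/32768, …
L₀ from L_f via x↦r, Dx↦r'^{-1}Dx.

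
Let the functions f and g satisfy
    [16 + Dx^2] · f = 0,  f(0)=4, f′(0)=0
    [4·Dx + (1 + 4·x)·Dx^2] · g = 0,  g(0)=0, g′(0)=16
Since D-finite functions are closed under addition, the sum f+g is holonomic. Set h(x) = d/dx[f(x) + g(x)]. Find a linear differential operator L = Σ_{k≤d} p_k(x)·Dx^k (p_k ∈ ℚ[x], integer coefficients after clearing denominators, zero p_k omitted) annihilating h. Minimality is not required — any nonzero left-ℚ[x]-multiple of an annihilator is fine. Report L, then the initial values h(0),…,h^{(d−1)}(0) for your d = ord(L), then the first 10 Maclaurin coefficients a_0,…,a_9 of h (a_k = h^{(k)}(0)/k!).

L = (448 + 512·x + 1024·x^2) + (48 + 320·x + 768·x^2 + 1024·x^3)·Dx + (28 + 32·x + 64·x^2)·Dx^2 + (3 + 20·x + 48·x^2 + 64·x^3)·Dx^3  (order 3).
h: a_k = 16, -128, 256, -2560/3, 4096, -247808/15, 65536, -82558976/315, 1048576, -11890884608/2835, …
ICs: h(0) = 16, h′(0) = -128, h′′(0) = 512.

f: a_k = 4, 0, -32, 0, 128/3, 0, -1024/45, 0, 2048/315, 0, …
g: a_k = 0, 16, -32, 256/3, -256, 4096/5, -8192/3, 65536/7, -32768, 1048576/9, …
f+g: L₀ = lclm(L_f,L_g), ord ≤ 2+2.
Differentiate: ansatz ord ≤ ord L₀ ⇒ L.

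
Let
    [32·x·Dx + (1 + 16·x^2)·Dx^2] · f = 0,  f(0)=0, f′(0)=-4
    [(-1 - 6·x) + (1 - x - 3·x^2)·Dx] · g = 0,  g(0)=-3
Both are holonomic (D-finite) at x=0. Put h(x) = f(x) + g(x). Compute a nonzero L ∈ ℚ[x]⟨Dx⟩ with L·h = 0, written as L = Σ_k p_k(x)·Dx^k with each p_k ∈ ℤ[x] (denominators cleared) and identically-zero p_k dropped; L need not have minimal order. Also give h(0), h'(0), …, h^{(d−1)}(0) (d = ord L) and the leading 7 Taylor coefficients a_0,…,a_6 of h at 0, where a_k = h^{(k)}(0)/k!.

f: a_k = 0, -4, 0, 64/3, 0, -1024/5, 0, …
g: a_k = -3, -3, -12, -21, -57, -120, -291, …
Weyl lclm of L_f,L_g ⇒ L₀ (ord ≤ 3).
L = (128 - 512·x - 10560·x^2 - 25344·x^3 - 95904·x^4 - 41472·x^6)·Dx + (-37 - 208·x + 206·x^2 - 1476·x^3 - 24336·x^4 - 66528·x^5 - 6912·x^6 - 41472·x^7)·Dx^2 + (4 + 21·x + 198·x^2 + 90·x^3 + 1775·x^4 - 4080·x^5 - 6336·x^6 - 2304·x^7 - 6912·x^8)·Dx^3  (order 3).
h: a_k = -3, -7, -12, 1/3, -57, -1624/5, -291, …
ICs: h(0) = -3, h′(0) = -7, h′′(0) = -24.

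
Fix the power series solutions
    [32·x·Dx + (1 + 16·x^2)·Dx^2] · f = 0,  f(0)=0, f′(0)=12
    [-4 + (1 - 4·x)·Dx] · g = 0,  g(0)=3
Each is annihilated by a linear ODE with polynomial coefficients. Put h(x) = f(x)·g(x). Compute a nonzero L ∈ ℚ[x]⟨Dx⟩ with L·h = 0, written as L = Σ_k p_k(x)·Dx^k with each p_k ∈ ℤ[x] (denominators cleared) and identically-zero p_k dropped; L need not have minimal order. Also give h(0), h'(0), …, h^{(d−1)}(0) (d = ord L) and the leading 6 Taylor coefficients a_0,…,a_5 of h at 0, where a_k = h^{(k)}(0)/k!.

f: a_k = 0, 12, 0, -64, 0, 3072/5, …
g: a_k = 3, 12, 48, 192, 768, 3072, …
Sym-product of L_f,L_g gives L₀ (≤ ord 2).
L = 128·x + (8 - 32·x + 256·x^2)·Dx + (-1 + 4·x - 16·x^2 + 64·x^3)·Dx^2  (order 2).
h: a_k = 0, 36, 144, 384, 1536, 39936/5, …
ICs: h(0) = 0, h′(0) = 36.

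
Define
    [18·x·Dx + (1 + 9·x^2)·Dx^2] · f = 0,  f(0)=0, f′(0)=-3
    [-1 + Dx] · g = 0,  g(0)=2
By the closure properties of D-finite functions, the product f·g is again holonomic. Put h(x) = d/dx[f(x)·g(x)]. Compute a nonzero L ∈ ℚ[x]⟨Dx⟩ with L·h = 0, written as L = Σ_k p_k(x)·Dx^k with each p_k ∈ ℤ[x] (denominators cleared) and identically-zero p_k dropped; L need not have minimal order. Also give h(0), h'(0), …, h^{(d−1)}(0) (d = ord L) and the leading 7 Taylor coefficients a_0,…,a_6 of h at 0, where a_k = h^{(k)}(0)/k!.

f: a_k = 0, -3, 0, 9, 0, -243/5, 0, …
g: a_k = 2, 2, 1, 1/3, 1/12, 1/60, 1/360, …
Sym-product of L_f,L_g gives L₀ (≤ ord 2).
Derive L from L₀ (diff closure).
L = (-17 - 36·x + 504·x^2 - 324·x^3 + 81·x^4) + (16 + 54·x - 522·x^2 + 486·x^3 - 162·x^4)·Dx + (1 - 18·x + 18·x^2 - 162·x^3 + 81·x^4)·Dx^2  (order 2).
h: a_k = -6, -12, 45, 68, -1769/4, -1131/2, 484679/120, …
ICs: h(0) = -6, h′(0) = -12.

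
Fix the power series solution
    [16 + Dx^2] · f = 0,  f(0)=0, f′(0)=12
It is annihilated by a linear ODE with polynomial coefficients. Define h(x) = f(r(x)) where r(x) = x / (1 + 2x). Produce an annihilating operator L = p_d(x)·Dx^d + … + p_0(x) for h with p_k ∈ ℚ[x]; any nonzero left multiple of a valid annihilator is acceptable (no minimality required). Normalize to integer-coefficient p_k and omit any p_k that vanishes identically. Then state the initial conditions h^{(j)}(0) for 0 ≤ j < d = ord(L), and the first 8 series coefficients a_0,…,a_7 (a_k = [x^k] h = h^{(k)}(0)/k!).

L = 16 + (4 + 24·x + 48·x^2 + 32·x^3)·Dx + (1 + 8·x + 24·x^2 + 32·x^3 + 16·x^4)·Dx^2  (order 2).
h: a_k = 0, 12, -24, 16, 96, -2752/5, 1920, -565504/105, …
ICs: h(0) = 0, h′(0) = 12.

f: a_k = 0, 12, 0, -32, 0, 128/5, 0, -1024/105, …
Change of var in L_f (x↦r) gives L₀.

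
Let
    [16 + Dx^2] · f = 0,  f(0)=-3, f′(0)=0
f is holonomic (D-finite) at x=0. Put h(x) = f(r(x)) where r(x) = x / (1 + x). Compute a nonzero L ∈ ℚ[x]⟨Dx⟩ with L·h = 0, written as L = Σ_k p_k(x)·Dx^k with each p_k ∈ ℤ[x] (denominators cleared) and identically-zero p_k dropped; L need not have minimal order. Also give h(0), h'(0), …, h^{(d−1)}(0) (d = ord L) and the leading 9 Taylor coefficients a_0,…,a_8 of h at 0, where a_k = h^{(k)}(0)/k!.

f: a_k = -3, 0, 24, 0, -32, 0, 256/15, 0, -512/105, …
Change of var in L_f (x↦r) gives L₀.
L = 16 + (2 + 6·x + 6·x^2 + 2·x^3)·Dx + (1 + 4·x + 6·x^2 + 4·x^3 + x^4)·Dx^2  (order 2).
h: a_k = -3, 0, 24, -48, 40, 32, -2744/15, 1968/5, -12568/21, …
ICs: h(0) = -3, h′(0) = 0.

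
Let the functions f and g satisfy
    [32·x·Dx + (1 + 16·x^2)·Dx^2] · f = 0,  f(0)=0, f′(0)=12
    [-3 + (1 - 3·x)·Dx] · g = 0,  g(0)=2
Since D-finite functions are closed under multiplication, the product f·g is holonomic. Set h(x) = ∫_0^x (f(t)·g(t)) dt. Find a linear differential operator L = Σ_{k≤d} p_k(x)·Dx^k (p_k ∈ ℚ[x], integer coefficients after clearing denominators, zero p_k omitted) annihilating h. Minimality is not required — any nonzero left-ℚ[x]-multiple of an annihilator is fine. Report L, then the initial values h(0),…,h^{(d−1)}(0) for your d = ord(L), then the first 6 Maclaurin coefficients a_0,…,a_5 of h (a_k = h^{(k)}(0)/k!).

f: a_k = 0, 12, 0, -64, 0, 3072/5, …
g: a_k = 2, 6, 18, 54, 162, 486, …
f·g: L₀ = L_f ⊗_s L_g, ord ≤ 2·1.
∫: right-multiply L₀ by Dx.
L = 96·x·Dx + (6 - 32·x + 192·x^2)·Dx^2 + (-1 + 3·x - 16·x^2 + 48·x^3)·Dx^3  (order 3).
h: a_k = 0, 0, 12, 24, 22, 264/5, …
ICs: h(0) = 0, h′(0) = 0, h′′(0) = 24.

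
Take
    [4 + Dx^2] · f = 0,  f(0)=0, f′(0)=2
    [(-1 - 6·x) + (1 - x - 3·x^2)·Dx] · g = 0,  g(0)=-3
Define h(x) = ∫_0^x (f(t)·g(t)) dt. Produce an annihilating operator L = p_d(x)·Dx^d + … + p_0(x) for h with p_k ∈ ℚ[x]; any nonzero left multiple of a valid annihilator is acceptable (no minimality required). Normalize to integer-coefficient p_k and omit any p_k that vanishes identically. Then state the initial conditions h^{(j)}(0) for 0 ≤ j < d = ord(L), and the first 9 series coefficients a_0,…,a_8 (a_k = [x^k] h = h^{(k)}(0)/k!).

L = (2 + 4·x + 12·x^2)·Dx + (2 + 12·x)·Dx^2 + (-1 + x + 3·x^2)·Dx^3  (order 3).
h: a_k = 0, 0, -3, -2, -5, -38/5, -247/15, -152/5, -26729/420, …
ICs: h(0) = 0, h′(0) = 0, h′′(0) = -6.

f: a_k = 0, 2, 0, -4/3, 0, 4/15, 0, -8/315, 0, …
g: a_k = -3, -3, -12, -21, -57, -120, -291, -651, -1524, …
Sym-product of L_f,L_g gives L₀ (≤ ord 2).
h=∫h₀ ⇒ L = L₀·Dx.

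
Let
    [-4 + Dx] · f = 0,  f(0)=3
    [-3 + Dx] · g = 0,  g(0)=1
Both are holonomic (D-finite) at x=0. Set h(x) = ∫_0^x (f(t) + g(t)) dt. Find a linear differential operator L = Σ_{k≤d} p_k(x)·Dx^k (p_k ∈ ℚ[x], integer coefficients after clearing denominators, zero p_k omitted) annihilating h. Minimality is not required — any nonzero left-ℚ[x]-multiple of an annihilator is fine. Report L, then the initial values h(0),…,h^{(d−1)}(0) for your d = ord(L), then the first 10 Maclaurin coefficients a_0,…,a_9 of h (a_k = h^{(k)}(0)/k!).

f: a_k = 3, 12, 24, 32, 32, 128/5, 256/15, 1024/105, 512/105, 2048/945, …
g: a_k = 1, 3, 9/2, 9/2, 27/8, 81/40, 81/80, 243/560, 729/4480, 243/4480, …
Sum ⇒ L₀ = lclm(L_f,L_g) in ℚ(x)⟨Dx⟩.
∫: right-multiply L₀ by Dx.
L = 12·Dx - 7·Dx^2 + Dx^3  (order 3).
h: a_k = 0, 4, 15/2, 19/2, 73/8, 283/40, 221/48, 4339/1680, 17113/13440, 67723/120960, …
ICs: h(0) = 0, h′(0) = 4, h′′(0) = 15.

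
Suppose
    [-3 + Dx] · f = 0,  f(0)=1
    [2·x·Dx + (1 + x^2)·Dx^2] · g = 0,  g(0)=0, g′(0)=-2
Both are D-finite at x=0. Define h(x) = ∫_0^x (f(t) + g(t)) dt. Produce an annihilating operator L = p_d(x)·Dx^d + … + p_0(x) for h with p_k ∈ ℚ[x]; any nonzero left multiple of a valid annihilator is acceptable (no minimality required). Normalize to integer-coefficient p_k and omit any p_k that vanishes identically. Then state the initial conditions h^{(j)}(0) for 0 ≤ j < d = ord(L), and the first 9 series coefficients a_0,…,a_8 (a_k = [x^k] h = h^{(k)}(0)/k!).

L = (6 - 18·x - 18·x^2 - 18·x^3)·Dx^2 + (-11 - 12·x^2 - 9·x^4)·Dx^3 + (3 + 2·x + 6·x^2 + 2·x^3 + 3·x^4)·Dx^4  (order 4).
h: a_k = 0, 1, 1/2, 3/2, 31/24, 27/40, 13/48, 81/560, 403/4480, …
ICs: h(0) = 0, h′(0) = 1, h′′(0) = 1, h′′′(0) = 9.

f: a_k = 1, 3, 9/2, 9/2, 27/8, 81/40, 81/80, 243/560, 729/4480, …
g: a_k = 0, -2, 0, 2/3, 0, -2/5, 0, 2/7, 0, …
L₀ := lclm(L_f,L_g); ord L₀ ≤ 1+2.
h=∫₀ˣh₀: take L = L₀·Dx.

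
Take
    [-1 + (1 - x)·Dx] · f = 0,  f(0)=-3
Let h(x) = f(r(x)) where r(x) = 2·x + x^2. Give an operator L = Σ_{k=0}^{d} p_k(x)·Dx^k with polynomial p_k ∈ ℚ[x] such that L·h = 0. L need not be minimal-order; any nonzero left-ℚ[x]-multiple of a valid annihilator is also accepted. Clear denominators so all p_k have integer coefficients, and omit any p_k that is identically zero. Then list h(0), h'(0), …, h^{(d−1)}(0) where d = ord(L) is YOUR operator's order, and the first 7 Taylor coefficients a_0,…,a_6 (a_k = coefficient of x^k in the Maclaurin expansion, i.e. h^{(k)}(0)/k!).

f: a_k = -3, -3, -3, -3, -3, -3, -3, …
Change of var in L_f (x↦r) gives L₀.
L = (2 + 2·x) + (-1 + 2·x + x^2)·Dx  (order 1).
h: a_k = -3, -6, -15, -36, -87, -210, -507, …
ICs: h(0) = -3.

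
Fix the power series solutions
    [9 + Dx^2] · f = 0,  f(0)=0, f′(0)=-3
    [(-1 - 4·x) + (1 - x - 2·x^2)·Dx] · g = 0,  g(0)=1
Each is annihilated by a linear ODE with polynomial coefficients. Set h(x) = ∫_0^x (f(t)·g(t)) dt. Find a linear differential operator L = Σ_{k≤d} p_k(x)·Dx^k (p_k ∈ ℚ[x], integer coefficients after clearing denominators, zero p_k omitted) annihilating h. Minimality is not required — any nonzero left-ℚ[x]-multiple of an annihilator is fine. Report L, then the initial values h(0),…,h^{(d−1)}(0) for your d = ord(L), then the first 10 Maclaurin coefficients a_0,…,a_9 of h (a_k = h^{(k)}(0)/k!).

f: a_k = 0, -3, 0, 9/2, 0, -81/40, 0, 243/560, 0, -243/4480, …
g: a_k = 1, 1, 3, 5, 11, 21, 43, 85, 171, 341, …
h₀=f·g: eliminate ⇒ L₀, order ≤ 2·1.
Integrate: L := L₀·Dx.
L = (-5 + 9·x + 18·x^2)·Dx + (2 + 8·x)·Dx^2 + (-1 + x + 2·x^2)·Dx^3  (order 3).
h: a_k = 0, 0, -3/2, -1, -9/8, -21/10, -287/80, -243/40, -47679/4480, -31769/1680, …
ICs: h(0) = 0, h′(0) = 0, h′′(0) = -3.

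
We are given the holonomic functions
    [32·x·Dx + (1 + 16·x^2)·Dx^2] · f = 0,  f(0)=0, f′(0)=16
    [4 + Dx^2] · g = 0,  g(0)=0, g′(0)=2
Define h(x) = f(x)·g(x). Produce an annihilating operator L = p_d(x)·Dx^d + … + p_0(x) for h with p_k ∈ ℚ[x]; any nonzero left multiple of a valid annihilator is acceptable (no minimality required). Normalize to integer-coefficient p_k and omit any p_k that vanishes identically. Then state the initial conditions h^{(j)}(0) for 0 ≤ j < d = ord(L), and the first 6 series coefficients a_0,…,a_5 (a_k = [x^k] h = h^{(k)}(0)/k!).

L = (1360 + 60416·x^2 + 106496·x^4 + 262144·x^6 + 1048576·x^8) + (2304·x + 45056·x^3 + 196608·x^5 + 1048576·x^7)·Dx + (360 + 15872·x^2 + 36864·x^4 + 131072·x^6 + 524288·x^8)·Dx^2 + (576·x + 11264·x^3 + 49152·x^5 + 262144·x^7)·Dx^3 + (5 + 192·x^2 + 2560·x^4 + 16384·x^6 + 65536·x^8)·Dx^4  (order 4).
h: a_k = 0, 0, 32, 0, -192, 0, …
ICs: h(0) = 0, h′(0) = 0, h′′(0) = 64, h′′′(0) = 0.

f: a_k = 0, 16, 0, -256/3, 0, 4096/5, …
g: a_k = 0, 2, 0, -4/3, 0, 4/15, …
Sym-product of L_f,L_g gives L₀ (≤ ord 4).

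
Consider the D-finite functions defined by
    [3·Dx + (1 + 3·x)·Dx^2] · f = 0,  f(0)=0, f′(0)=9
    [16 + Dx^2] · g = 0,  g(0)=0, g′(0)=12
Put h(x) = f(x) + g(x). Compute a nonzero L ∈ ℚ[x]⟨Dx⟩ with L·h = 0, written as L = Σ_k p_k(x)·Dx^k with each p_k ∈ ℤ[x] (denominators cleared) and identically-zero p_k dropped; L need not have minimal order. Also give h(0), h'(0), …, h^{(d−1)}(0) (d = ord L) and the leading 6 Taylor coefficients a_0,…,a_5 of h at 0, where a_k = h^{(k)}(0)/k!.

L = (1680 + 2304·x + 3456·x^2)·Dx + (272 + 1584·x + 3456·x^2 + 3456·x^3)·Dx^2 + (105 + 144·x + 216·x^2)·Dx^3 + (17 + 99·x + 216·x^2 + 216·x^3)·Dx^4  (order 4).
h: a_k = 0, 21, -27/2, -5, -243/4, 857/5, …
ICs: h(0) = 0, h′(0) = 21, h′′(0) = -27, h′′′(0) = -30.

f: a_k = 0, 9, -27/2, 27, -243/4, 729/5, …
g: a_k = 0, 12, 0, -32, 0, 128/5, …
Weyl lclm of L_f,L_g ⇒ L₀ (ord ≤ 4).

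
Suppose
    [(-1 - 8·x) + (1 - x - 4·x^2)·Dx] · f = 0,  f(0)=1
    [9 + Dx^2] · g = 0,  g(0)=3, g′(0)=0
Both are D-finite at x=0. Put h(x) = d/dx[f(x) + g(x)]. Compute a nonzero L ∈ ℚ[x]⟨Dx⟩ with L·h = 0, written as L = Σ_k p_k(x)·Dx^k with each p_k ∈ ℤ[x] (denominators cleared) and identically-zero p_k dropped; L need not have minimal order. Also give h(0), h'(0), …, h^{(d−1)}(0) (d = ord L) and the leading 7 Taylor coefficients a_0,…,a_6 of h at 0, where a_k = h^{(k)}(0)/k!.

L = (2358 + 13068·x + 57006·x^2 + 38520·x^3 + 83520·x^4 + 31104·x^5 + 41472·x^6) + (-189 - 1413·x + 1251·x^2 + 4203·x^3 + 5580·x^4 + 11952·x^5 + 12096·x^6 + 13824·x^7)·Dx + (262 + 1452·x + 6334·x^2 + 4280·x^3 + 9280·x^4 + 3456·x^5 + 4608·x^6)·Dx^2 + (-21 - 157·x + 139·x^2 + 467·x^3 + 620·x^4 + 1328·x^5 + 1344·x^6 + 1536·x^7)·Dx^3  (order 3).
h: a_k = 1, -17, 27, 313/2, 325, 42711/40, 3087, …
ICs: h(0) = 1, h′(0) = -17, h′′(0) = 54.

f: a_k = 1, 1, 5, 9, 29, 65, 181, …
g: a_k = 3, 0, -27/2, 0, 81/8, 0, -243/80, …
h₀=f+g: left-lcm gives L₀, ord ≤ 3.
h=h₀': d/dx-closure on L₀ ⇒ L.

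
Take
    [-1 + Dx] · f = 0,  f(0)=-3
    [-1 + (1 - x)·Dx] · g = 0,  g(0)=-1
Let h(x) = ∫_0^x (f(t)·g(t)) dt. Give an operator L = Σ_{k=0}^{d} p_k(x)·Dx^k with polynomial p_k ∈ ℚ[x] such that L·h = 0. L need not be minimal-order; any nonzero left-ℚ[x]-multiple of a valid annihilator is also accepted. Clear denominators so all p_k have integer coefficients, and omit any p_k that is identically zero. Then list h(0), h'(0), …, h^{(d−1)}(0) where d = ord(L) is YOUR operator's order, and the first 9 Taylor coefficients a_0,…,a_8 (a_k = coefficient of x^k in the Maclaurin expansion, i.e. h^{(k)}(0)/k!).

L = (2 - x)·Dx + (-1 + x)·Dx^2  (order 2).
h: a_k = 0, 3, 3, 5/2, 2, 13/8, 163/120, 1957/1680, 685/672, …
ICs: h(0) = 0, h′(0) = 3.

f: a_k = -3, -3, -3/2, -1/2, -1/8, -1/40, -1/240, -1/1680, -1/13440, …
g: a_k = -1, -1, -1, -1, -1, -1, -1, -1, -1, …
Product ⇒ symmetric product L₀, ord ≤ 1.
Integrate: L := L₀·Dx.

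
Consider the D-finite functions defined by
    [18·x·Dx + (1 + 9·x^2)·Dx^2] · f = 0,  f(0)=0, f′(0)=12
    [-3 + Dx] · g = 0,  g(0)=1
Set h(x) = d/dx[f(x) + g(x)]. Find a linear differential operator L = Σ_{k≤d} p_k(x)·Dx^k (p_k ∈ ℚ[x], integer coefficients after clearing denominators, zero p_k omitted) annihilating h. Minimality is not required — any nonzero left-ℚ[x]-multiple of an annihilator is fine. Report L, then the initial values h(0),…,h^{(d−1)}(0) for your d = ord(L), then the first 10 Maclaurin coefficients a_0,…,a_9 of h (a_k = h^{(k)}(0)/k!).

f: a_k = 0, 12, 0, -36, 0, 972/5, 0, -8748/7, 0, 8748, …
g: a_k = 1, 3, 9/2, 9/2, 27/8, 81/40, 81/80, 243/560, 729/4480, 243/4480, …
Weyl lclm of L_f,L_g ⇒ L₀ (ord ≤ 3).
Differentiate: ansatz ord ≤ ord L₀ ⇒ L.
L = (18 - 108·x - 162·x^2) + (-9 + 27·x + 27·x^2 - 81·x^3)·Dx + (1 + 3·x + 9·x^2 + 27·x^3)·Dx^2  (order 2).
h: a_k = 15, 9, -189/2, 27/2, 7857/8, 243/40, -699597/80, 729/560, 352721547/4480, 729/4480, …
ICs: h(0) = 15, h′(0) = 9.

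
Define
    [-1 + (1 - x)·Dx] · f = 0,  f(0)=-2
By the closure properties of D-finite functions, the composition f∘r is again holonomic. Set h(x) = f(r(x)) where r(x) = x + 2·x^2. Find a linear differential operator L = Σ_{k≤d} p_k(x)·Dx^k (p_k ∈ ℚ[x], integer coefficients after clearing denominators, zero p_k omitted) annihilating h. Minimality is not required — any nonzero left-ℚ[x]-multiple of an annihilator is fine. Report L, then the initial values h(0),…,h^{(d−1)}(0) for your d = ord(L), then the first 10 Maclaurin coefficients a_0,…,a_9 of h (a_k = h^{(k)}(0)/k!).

f: a_k = -2, -2, -2, -2, -2, -2, -2, -2, -2, -2, …
h₀=f(r): pull back L_f along r ⇒ L₀.
L = (1 + 4·x) + (-1 + x + 2·x^2)·Dx  (order 1).
h: a_k = -2, -2, -6, -10, -22, -42, -86, -170, -342, -682, …
ICs: h(0) = -2.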